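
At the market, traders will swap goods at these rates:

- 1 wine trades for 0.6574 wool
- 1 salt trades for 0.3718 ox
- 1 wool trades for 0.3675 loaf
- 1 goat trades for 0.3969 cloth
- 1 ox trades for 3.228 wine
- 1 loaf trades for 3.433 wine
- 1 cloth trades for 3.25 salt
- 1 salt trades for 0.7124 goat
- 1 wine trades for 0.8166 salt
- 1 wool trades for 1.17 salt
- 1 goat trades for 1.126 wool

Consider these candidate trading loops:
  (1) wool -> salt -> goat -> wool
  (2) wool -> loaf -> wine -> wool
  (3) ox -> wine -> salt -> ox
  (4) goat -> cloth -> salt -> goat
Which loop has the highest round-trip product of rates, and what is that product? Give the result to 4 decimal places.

(1) 1.17 × 0.7124 × 1.126 = 0.93853
(2) 0.3675 × 3.433 × 0.6574 = 0.82939
(3) 3.228 × 0.8166 × 0.3718 = 0.98006
(4) 0.3969 × 3.25 × 0.7124 = 0.91894
Highest is cycle (3) at 0.9801 (≤1, no arbitrage).

0.9801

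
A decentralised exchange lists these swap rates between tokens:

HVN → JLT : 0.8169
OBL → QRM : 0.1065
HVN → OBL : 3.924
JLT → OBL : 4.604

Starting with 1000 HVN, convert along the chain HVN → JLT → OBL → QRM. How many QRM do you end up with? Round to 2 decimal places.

1000 HVN × 0.8169 = 816.9 JLT
816.9 JLT × 4.604 = 3761.0076 OBL
3761.0076 OBL × 0.1065 = 400.5473094 QRM

400.55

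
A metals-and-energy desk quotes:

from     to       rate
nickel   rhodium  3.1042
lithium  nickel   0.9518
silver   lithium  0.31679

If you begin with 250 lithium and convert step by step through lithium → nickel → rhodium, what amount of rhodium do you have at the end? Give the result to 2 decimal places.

738.64

250 lithium × 0.9518 = 237.95 nickel
237.95 nickel × 3.1042 = 738.64439 rhodium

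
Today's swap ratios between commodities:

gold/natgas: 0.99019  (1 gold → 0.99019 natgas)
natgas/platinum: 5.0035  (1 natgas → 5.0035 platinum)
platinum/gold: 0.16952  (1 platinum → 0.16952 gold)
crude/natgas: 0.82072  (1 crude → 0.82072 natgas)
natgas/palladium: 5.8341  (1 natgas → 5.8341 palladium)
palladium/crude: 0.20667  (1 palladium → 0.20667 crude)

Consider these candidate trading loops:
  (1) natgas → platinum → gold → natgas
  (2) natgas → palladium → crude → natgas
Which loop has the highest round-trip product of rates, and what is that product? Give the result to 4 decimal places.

(1) 5.0035 × 0.16952 × 0.99019 = 0.83987
(2) 5.8341 × 0.20667 × 0.82072 = 0.98957
Highest is cycle (2) at 0.9896 (≤1, no arbitrage).

0.9896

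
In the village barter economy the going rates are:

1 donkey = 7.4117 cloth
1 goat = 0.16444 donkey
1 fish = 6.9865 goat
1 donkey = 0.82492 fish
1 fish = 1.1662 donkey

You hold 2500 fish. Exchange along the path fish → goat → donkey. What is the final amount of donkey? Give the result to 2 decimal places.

2500 fish × 6.9865 = 17466.25 goat
17466.25 goat × 0.16444 = 2872.15015 donkey

2872.15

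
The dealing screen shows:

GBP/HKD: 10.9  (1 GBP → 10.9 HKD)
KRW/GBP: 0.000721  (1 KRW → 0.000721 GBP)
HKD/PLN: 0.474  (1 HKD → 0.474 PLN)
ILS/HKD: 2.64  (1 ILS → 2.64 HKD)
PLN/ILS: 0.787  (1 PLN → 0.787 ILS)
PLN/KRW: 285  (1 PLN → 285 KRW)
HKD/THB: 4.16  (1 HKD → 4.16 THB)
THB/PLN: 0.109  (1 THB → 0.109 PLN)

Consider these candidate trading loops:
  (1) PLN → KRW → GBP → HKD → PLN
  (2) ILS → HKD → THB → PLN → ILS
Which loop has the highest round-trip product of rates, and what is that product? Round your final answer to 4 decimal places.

1.0617

(1) 285 × 0.000721 × 10.9 × 0.474 = 1.06166
(2) 2.64 × 4.16 × 0.109 × 0.787 = 0.94210
Highest is cycle (1) at 1.0617 (>1, arbitrage).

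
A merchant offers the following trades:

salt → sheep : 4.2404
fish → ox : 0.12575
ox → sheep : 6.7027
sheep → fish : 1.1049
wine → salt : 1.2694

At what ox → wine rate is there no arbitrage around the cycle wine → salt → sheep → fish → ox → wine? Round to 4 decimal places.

Known legs of the cycle: 1.2694 × 4.2404 × 1.1049 × 0.12575 = 0.747887521561818
For no arbitrage the full-cycle product must be 1, so the missing rate is 1 / 0.747887521561818 ≈ 1.337099.

1.3371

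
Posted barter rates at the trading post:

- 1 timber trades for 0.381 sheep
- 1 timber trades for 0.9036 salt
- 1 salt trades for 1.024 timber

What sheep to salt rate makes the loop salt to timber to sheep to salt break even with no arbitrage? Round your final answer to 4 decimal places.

Known legs of the cycle: 1.024 × 0.381 = 0.390144
For no arbitrage the full-cycle product must be 1, so the missing rate is 1 / 0.390144 ≈ 2.563156.

2.5632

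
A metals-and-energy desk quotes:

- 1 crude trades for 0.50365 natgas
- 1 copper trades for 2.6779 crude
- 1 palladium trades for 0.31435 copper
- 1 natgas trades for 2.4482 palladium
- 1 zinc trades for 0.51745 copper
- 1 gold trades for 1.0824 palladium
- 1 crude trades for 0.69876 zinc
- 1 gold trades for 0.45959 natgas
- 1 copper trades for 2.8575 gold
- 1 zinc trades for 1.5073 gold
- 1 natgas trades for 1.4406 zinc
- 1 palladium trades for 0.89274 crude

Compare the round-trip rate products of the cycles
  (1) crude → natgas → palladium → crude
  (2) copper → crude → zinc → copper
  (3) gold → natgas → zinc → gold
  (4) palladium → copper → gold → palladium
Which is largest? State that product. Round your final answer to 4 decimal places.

(1) 0.50365 × 2.4482 × 0.89274 = 1.10078
(2) 2.6779 × 0.69876 × 0.51745 = 0.96826
(3) 0.45959 × 1.4406 × 1.5073 = 0.99796
(4) 0.31435 × 2.8575 × 1.0824 = 0.97227
Highest is cycle (1) at 1.1008 (>1, arbitrage).

1.1008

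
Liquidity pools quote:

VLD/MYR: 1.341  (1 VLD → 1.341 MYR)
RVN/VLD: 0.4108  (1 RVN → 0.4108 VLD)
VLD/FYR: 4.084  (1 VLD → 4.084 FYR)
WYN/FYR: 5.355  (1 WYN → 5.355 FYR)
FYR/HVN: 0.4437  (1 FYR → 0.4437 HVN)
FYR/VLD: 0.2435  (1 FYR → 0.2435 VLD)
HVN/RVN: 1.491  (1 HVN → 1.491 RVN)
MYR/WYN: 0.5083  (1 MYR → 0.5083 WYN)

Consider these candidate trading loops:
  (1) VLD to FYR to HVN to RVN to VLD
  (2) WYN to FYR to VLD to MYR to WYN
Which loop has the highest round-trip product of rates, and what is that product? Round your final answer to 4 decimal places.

1.1099

(1) 4.084 × 0.4437 × 1.491 × 0.4108 = 1.10990
(2) 5.355 × 0.2435 × 1.341 × 0.5083 = 0.88881
Highest is cycle (1) at 1.1099 (>1, arbitrage).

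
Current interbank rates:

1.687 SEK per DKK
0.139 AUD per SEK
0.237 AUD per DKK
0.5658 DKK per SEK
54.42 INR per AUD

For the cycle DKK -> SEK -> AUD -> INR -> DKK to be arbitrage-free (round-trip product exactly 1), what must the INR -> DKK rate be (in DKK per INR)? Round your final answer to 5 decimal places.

Known legs of the cycle: 1.687 × 0.139 × 54.42 = 12.76110906
For no arbitrage the full-cycle product must be 1, so the missing rate is 1 / 12.76110906 ≈ 0.0783631.

0.07836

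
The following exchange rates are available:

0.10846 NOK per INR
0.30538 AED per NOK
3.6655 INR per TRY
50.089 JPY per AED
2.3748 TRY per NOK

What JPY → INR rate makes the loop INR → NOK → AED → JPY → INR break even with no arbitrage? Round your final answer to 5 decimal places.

Known legs of the cycle: 0.10846 × 0.30538 × 50.089 = 1.6590235548172
For no arbitrage the full-cycle product must be 1, so the missing rate is 1 / 1.6590235548172 ≈ 0.6027642.

0.60276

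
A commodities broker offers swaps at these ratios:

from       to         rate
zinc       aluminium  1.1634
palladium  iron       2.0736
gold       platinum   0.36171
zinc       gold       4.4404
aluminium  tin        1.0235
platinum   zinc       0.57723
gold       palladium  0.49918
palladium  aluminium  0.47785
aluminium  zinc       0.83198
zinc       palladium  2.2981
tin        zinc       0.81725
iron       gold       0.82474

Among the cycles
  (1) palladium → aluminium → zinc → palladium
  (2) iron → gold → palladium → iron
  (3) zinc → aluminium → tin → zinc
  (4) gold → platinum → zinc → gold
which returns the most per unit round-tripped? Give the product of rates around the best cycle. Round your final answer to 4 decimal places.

0.9731

(1) 0.47785 × 0.83198 × 2.2981 = 0.91364
(2) 0.82474 × 0.49918 × 2.0736 = 0.85369
(3) 1.1634 × 1.0235 × 0.81725 = 0.97313
(4) 0.36171 × 0.57723 × 4.4404 = 0.92711
Highest is cycle (3) at 0.9731 (≤1, no arbitrage).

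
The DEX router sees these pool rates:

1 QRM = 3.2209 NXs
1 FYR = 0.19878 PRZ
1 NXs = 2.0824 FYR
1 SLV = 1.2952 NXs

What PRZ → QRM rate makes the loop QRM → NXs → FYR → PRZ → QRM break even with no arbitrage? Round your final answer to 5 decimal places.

0.75004

Known legs of the cycle: 3.2209 × 2.0824 × 0.19878 = 1.3332576453648
For no arbitrage the full-cycle product must be 1, so the missing rate is 1 / 1.3332576453648 ≈ 0.7500426.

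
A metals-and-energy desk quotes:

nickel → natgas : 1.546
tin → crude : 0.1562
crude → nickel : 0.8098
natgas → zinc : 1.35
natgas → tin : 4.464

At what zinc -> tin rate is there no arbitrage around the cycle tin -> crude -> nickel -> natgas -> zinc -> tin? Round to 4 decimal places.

3.7879

Known legs of the cycle: 0.1562 × 0.8098 × 1.546 × 1.35 = 0.263998865196
For no arbitrage the full-cycle product must be 1, so the missing rate is 1 / 0.263998865196 ≈ 3.787895.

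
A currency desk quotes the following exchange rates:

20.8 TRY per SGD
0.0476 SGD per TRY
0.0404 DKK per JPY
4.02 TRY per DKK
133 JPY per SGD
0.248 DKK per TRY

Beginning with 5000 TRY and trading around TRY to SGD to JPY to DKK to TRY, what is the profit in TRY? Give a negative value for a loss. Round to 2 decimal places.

5000 TRY × 0.0476 = 238 SGD
238 SGD × 133 = 31654 JPY
31654 JPY × 0.0404 = 1278.8216 DKK
1278.8216 DKK × 4.02 = 5140.862832 TRY
Net change: 5140.862832 − 5000 = 140.862832 TRY

140.86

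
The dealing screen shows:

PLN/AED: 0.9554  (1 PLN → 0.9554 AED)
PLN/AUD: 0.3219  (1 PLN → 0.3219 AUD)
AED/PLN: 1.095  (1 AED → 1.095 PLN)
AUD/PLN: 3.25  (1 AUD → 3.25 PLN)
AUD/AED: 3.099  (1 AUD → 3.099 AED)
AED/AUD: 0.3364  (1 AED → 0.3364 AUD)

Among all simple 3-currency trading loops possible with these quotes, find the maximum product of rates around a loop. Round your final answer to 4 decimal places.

PLN→AUD→AED→PLN: 0.3219 × 3.099 × 1.095 = 1.09234
PLN→AED→AUD→PLN: 0.9554 × 0.3364 × 3.25 = 1.04454
Maximum is PLN→AUD→AED→PLN at 1.0923; arbitrage exists.

1.0923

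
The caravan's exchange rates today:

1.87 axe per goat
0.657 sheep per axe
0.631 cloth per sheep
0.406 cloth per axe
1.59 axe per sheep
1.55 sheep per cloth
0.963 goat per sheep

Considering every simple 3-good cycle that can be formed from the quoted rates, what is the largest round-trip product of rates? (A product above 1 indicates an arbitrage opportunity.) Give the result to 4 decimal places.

goat→axe→sheep→goat: 1.87 × 0.657 × 0.963 = 1.18313
cloth→sheep→axe→cloth: 1.55 × 1.59 × 0.406 = 1.00059
Maximum is goat→axe→sheep→goat at 1.1831; arbitrage exists.

1.1831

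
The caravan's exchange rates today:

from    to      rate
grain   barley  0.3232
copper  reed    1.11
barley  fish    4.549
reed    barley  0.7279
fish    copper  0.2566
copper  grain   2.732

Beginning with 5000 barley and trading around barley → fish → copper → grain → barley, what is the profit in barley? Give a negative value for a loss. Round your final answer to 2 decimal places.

153.41

5000 barley × 4.549 = 22745 fish
22745 fish × 0.2566 = 5836.367 copper
5836.367 copper × 2.732 = 15944.954644 grain
15944.954644 grain × 0.3232 = 5153.4093409408 barley
Net change: 5153.4093409408 − 5000 = 153.4093409408 barley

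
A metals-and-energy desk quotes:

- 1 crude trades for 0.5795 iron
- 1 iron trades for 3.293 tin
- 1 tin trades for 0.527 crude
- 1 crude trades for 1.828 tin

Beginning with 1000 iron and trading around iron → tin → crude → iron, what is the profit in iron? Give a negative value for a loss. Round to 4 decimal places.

1000 iron × 3.293 = 3293 tin
3293 tin × 0.527 = 1735.411 crude
1735.411 crude × 0.5795 = 1005.6706745 iron
Net change: 1005.6706745 − 1000 = 5.6706745 iron

5.6707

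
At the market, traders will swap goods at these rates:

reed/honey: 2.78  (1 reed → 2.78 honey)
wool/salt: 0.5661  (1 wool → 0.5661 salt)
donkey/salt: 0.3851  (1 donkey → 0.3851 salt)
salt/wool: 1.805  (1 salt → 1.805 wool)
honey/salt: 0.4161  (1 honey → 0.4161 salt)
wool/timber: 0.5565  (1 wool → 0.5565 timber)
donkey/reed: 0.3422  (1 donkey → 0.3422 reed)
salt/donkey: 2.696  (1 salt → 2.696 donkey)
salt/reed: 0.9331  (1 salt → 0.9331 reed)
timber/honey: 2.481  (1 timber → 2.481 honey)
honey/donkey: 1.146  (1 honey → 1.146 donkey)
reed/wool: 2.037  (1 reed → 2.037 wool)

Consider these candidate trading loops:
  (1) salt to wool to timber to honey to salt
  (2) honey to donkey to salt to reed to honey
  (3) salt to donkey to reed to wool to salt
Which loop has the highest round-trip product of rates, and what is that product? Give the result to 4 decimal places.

1.1448

(1) 1.805 × 0.5565 × 2.481 × 0.4161 = 1.03697
(2) 1.146 × 0.3851 × 0.9331 × 2.78 = 1.14480
(3) 2.696 × 0.3422 × 2.037 × 0.5661 = 1.06386
Highest is cycle (2) at 1.1448 (>1, arbitrage).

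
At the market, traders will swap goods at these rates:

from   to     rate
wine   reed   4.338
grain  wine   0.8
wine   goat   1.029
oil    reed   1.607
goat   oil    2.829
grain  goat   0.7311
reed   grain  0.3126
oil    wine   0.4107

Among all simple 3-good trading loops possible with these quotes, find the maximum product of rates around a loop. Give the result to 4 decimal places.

1.1956

wine→goat→oil→wine: 1.029 × 2.829 × 0.4107 = 1.19556
grain→wine→reed→grain: 0.8 × 4.338 × 0.3126 = 1.08485
Maximum is wine→goat→oil→wine at 1.1956; arbitrage exists.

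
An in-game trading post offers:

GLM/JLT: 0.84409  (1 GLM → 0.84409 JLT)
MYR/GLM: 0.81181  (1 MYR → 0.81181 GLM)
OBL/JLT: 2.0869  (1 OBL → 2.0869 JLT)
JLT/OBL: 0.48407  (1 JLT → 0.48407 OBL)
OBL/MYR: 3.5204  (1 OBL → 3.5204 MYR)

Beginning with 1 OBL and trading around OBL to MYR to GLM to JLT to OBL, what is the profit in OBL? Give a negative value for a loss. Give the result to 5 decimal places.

1 OBL × 3.5204 = 3.5204 MYR
3.5204 MYR × 0.81181 = 2.857895924 GLM
2.857895924 GLM × 0.84409 = 2.41232137048916 JLT
2.41232137048916 JLT × 0.48407 = 1.1677324058126876812 OBL
Net change: 1.1677324058126876812 − 1 = 0.1677324058126876812 OBL

0.16773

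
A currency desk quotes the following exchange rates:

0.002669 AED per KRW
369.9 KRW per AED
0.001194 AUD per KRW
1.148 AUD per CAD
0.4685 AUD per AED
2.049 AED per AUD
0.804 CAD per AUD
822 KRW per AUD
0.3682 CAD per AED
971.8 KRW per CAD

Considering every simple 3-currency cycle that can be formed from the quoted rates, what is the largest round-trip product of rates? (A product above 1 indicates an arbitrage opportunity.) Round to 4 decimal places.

1.0279

KRW→AED→AUD→KRW: 0.002669 × 0.4685 × 822 = 1.02785
KRW→AED→CAD→KRW: 0.002669 × 0.3682 × 971.8 = 0.95501
KRW→AUD→CAD→KRW: 0.001194 × 0.804 × 971.8 = 0.93290
KRW→AUD→AED→KRW: 0.001194 × 2.049 × 369.9 = 0.90496
CAD→AUD→AED→CAD: 1.148 × 2.049 × 0.3682 = 0.86610
Maximum is KRW→AED→AUD→KRW at 1.0279; arbitrage exists.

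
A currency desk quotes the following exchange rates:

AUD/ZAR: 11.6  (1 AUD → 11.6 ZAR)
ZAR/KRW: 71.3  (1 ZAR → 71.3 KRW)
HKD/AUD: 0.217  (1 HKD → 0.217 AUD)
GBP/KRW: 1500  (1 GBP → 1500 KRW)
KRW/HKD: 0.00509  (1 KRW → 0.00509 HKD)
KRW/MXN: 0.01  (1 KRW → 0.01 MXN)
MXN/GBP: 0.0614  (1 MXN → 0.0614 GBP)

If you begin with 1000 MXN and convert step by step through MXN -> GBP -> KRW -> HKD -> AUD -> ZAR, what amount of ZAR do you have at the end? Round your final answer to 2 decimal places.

1000 MXN × 0.0614 = 61.4 GBP
61.4 GBP × 1500 = 92100 KRW
92100 KRW × 0.00509 = 468.789 HKD
468.789 HKD × 0.217 = 101.727213 AUD
101.727213 AUD × 11.6 = 1180.0356708 ZAR

1180.04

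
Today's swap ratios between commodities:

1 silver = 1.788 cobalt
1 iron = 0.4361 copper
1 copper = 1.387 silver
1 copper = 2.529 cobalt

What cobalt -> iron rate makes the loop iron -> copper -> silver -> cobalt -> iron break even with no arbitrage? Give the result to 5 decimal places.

0.92463

Known legs of the cycle: 0.4361 × 1.387 × 1.788 = 1.0815088116
For no arbitrage the full-cycle product must be 1, so the missing rate is 1 / 1.0815088116 ≈ 0.9246342.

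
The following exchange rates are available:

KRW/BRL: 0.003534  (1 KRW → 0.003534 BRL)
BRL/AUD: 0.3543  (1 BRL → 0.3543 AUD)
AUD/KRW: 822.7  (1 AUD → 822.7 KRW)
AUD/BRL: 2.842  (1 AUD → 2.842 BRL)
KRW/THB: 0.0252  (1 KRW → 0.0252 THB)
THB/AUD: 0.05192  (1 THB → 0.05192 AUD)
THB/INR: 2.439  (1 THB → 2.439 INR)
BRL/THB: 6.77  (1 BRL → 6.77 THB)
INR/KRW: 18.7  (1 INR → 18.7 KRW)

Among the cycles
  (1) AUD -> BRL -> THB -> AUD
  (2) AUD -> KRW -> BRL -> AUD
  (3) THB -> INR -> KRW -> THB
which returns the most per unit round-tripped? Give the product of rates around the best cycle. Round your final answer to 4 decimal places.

1.1494

(1) 2.842 × 6.77 × 0.05192 = 0.99896
(2) 822.7 × 0.003534 × 0.3543 = 1.03010
(3) 2.439 × 18.7 × 0.0252 = 1.14935
Highest is cycle (3) at 1.1494 (>1, arbitrage).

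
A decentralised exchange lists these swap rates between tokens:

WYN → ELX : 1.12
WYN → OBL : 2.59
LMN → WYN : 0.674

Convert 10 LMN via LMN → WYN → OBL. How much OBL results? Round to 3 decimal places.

10 LMN × 0.674 = 6.74 WYN
6.74 WYN × 2.59 = 17.4566 OBL

17.457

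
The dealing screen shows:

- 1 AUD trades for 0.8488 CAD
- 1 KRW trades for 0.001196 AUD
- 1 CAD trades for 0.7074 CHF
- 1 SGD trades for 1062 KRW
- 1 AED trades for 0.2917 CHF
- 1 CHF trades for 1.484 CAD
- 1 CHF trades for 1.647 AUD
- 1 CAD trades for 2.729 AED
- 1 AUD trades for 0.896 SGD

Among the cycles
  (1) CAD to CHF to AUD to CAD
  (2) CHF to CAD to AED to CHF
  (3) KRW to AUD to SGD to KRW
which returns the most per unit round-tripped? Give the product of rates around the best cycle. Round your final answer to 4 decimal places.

1.1813

(1) 0.7074 × 1.647 × 0.8488 = 0.98893
(2) 1.484 × 2.729 × 0.2917 = 1.18134
(3) 0.001196 × 0.896 × 1062 = 1.13806
Highest is cycle (2) at 1.1813 (>1, arbitrage).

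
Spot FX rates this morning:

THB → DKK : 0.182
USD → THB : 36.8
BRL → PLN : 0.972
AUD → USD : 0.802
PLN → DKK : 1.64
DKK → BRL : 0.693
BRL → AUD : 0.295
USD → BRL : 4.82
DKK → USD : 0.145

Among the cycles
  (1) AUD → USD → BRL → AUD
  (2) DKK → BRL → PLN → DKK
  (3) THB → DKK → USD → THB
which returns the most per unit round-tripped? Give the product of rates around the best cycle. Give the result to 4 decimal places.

1.1404

(1) 0.802 × 4.82 × 0.295 = 1.14036
(2) 0.693 × 0.972 × 1.64 = 1.10470
(3) 0.182 × 0.145 × 36.8 = 0.97115
Highest is cycle (1) at 1.1404 (>1, arbitrage).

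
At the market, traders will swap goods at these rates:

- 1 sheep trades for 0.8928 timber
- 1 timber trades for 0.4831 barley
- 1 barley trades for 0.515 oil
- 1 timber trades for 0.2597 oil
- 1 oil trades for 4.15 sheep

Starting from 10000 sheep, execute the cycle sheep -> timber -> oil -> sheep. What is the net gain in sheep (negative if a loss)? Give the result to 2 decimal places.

10000 sheep × 0.8928 = 8928 timber
8928 timber × 0.2597 = 2318.6016 oil
2318.6016 oil × 4.15 = 9622.19664 sheep
Net change: 9622.19664 − 10000 = -377.80336 sheep

-377.80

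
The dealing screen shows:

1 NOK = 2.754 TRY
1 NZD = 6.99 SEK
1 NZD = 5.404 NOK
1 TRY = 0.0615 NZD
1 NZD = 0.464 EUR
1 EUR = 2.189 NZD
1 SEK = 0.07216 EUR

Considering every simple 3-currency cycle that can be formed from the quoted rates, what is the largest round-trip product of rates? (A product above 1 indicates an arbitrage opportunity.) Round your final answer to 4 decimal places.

1.1041

NZD→SEK→EUR→NZD: 6.99 × 0.07216 × 2.189 = 1.10413
NZD→NOK→TRY→NZD: 5.404 × 2.754 × 0.0615 = 0.91528
Maximum is NZD→SEK→EUR→NZD at 1.1041; arbitrage exists.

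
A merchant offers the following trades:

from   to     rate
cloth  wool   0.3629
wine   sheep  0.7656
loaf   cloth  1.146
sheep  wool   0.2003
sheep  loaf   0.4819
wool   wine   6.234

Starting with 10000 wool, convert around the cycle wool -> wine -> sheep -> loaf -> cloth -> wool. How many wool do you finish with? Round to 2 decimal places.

10000 wool × 6.234 = 62340 wine
62340 wine × 0.7656 = 47727.504 sheep
47727.504 sheep × 0.4819 = 22999.8841776 loaf
22999.8841776 loaf × 1.146 = 26357.8672675296 cloth
26357.8672675296 cloth × 0.3629 = 9565.27003138649184 wool

9565.27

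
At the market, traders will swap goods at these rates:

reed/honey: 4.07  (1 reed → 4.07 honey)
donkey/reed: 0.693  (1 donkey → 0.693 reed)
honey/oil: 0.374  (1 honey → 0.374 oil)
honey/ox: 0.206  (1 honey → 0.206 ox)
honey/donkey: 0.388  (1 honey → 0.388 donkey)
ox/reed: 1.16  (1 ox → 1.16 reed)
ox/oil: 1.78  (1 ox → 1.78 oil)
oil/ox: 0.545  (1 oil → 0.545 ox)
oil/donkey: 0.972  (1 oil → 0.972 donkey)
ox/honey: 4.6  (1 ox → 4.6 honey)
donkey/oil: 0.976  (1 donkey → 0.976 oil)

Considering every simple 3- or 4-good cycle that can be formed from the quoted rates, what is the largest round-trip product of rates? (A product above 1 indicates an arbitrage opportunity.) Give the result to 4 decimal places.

honey→donkey→reed→honey: 0.388 × 0.693 × 4.07 = 1.09436
honey→oil→donkey→reed→honey: 0.374 × 0.972 × 0.693 × 4.07 = 1.02533
honey→ox→reed→honey: 0.206 × 1.16 × 4.07 = 0.97257
honey→oil→ox→reed→honey: 0.374 × 0.545 × 1.16 × 4.07 = 0.96232
honey→donkey→oil→ox→honey: 0.388 × 0.976 × 0.545 × 4.6 = 0.94937
honey→oil→ox→honey: 0.374 × 0.545 × 4.6 = 0.93762
Maximum is honey→donkey→reed→honey at 1.0944; arbitrage exists.

1.0944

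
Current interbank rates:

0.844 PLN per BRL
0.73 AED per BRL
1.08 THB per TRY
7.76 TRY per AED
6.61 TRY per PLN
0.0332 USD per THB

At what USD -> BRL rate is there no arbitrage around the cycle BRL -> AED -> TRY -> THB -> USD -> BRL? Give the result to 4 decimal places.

4.9233

Known legs of the cycle: 0.73 × 7.76 × 1.08 × 0.0332 = 0.2031170688
For no arbitrage the full-cycle product must be 1, so the missing rate is 1 / 0.2031170688 ≈ 4.923269.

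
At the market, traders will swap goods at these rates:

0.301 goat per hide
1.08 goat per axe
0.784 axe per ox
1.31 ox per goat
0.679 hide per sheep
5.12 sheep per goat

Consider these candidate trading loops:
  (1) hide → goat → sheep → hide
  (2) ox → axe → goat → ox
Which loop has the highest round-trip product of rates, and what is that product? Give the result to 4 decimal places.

1.1092

(1) 0.301 × 5.12 × 0.679 = 1.04642
(2) 0.784 × 1.08 × 1.31 = 1.10920
Highest is cycle (2) at 1.1092 (>1, arbitrage).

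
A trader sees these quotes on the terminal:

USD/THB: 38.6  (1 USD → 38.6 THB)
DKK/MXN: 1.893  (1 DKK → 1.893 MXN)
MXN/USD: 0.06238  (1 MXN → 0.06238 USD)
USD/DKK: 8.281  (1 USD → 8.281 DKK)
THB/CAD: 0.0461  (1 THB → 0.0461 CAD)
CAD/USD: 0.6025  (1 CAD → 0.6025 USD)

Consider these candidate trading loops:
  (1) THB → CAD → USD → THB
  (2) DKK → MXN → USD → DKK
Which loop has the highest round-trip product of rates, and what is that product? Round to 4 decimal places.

1.0721

(1) 0.0461 × 0.6025 × 38.6 = 1.07212
(2) 1.893 × 0.06238 × 8.281 = 0.97786
Highest is cycle (1) at 1.0721 (>1, arbitrage).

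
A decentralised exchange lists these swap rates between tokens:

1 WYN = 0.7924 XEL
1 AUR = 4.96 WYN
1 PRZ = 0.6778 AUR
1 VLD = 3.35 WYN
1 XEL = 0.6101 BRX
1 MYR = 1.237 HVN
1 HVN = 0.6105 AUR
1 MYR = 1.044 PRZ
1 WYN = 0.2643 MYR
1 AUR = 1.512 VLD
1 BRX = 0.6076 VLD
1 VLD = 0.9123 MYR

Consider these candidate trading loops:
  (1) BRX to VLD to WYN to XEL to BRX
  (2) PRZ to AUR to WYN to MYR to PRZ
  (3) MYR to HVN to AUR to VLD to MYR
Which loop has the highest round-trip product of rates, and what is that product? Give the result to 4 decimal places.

1.0417

(1) 0.6076 × 3.35 × 0.7924 × 0.6101 = 0.98403
(2) 0.6778 × 4.96 × 0.2643 × 1.044 = 0.92764
(3) 1.237 × 0.6105 × 1.512 × 0.9123 = 1.04171
Highest is cycle (3) at 1.0417 (>1, arbitrage).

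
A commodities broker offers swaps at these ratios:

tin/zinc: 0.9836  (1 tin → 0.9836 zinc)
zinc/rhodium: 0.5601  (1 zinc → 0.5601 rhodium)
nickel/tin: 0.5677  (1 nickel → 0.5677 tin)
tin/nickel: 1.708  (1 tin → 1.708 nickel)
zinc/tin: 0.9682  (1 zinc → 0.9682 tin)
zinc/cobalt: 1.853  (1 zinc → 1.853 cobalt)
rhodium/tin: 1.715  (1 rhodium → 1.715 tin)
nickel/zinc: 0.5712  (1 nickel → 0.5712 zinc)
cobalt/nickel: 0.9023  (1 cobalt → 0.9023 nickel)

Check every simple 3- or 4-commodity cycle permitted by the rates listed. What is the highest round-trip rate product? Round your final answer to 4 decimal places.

0.9550

zinc→cobalt→nickel→zinc: 1.853 × 0.9023 × 0.5712 = 0.95502
rhodium→tin→zinc→rhodium: 1.715 × 0.9836 × 0.5601 = 0.94482
zinc→tin→nickel→zinc: 0.9682 × 1.708 × 0.5712 = 0.94459
rhodium→tin→nickel→zinc→rhodium: 1.715 × 1.708 × 0.5712 × 0.5601 = 0.93714
zinc→cobalt→nickel→tin→zinc: 1.853 × 0.9023 × 0.5677 × 0.9836 = 0.93361
Maximum is zinc→cobalt→nickel→zinc at 0.9550; no arbitrage — every cycle loses value.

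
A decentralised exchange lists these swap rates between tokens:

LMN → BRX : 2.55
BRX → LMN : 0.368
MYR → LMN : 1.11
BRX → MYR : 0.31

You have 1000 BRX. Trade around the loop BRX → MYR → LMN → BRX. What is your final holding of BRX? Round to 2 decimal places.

1000 BRX × 0.31 = 310 MYR
310 MYR × 1.11 = 344.1 LMN
344.1 LMN × 2.55 = 877.455 BRX

877.46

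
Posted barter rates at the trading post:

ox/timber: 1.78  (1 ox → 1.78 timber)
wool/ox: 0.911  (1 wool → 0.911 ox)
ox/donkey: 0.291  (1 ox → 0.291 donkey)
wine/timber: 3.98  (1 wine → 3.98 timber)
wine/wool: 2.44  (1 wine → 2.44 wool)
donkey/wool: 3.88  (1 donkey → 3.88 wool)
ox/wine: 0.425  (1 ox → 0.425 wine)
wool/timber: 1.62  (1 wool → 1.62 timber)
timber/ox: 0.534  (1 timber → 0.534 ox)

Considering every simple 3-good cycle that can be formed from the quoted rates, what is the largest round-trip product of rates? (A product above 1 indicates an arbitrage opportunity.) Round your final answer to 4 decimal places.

ox→donkey→wool→ox: 0.291 × 3.88 × 0.911 = 1.02859
ox→wine→wool→ox: 0.425 × 2.44 × 0.911 = 0.94471
ox→wine→timber→ox: 0.425 × 3.98 × 0.534 = 0.90326
Maximum is ox→donkey→wool→ox at 1.0286; arbitrage exists.

1.0286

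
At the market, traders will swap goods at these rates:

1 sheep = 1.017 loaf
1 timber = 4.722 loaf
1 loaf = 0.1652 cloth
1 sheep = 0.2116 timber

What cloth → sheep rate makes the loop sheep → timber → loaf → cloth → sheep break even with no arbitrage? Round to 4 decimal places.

Known legs of the cycle: 0.2116 × 4.722 × 0.1652 = 0.16506374304
For no arbitrage the full-cycle product must be 1, so the missing rate is 1 / 0.16506374304 ≈ 6.058266.

6.0583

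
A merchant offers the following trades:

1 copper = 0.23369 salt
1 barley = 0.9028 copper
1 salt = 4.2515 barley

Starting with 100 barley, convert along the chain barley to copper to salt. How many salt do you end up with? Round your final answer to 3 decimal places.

100 barley × 0.9028 = 90.28 copper
90.28 copper × 0.23369 = 21.0975332 salt

21.098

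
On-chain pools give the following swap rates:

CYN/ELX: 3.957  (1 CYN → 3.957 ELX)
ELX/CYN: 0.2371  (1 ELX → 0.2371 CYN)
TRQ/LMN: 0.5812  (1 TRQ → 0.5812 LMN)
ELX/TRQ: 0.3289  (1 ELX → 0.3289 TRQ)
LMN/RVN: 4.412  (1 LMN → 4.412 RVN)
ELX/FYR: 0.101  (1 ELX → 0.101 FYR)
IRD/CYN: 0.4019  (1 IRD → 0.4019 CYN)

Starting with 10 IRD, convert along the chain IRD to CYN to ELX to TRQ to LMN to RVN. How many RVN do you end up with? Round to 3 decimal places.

13.412

10 IRD × 0.4019 = 4.019 CYN
4.019 CYN × 3.957 = 15.903183 ELX
15.903183 ELX × 0.3289 = 5.2305568887 TRQ
5.2305568887 TRQ × 0.5812 = 3.03999966371244 LMN
3.03999966371244 LMN × 4.412 = 13.41247851629928528 RVN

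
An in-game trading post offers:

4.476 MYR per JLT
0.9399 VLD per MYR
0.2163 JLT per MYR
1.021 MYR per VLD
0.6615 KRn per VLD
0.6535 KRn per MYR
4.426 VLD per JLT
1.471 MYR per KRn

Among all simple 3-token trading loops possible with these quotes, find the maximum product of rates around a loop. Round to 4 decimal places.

0.9774

MYR→JLT→VLD→MYR: 0.2163 × 4.426 × 1.021 = 0.97745
MYR→VLD→KRn→MYR: 0.9399 × 0.6615 × 1.471 = 0.91459
Maximum is MYR→JLT→VLD→MYR at 0.9774; no arbitrage — every cycle loses value.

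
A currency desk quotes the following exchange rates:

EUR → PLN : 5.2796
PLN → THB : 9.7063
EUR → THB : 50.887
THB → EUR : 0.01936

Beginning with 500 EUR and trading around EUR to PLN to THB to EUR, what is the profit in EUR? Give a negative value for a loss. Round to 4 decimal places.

-3.9447

500 EUR × 5.2796 = 2639.8 PLN
2639.8 PLN × 9.7063 = 25622.69074 THB
25622.69074 THB × 0.01936 = 496.0552927264 EUR
Net change: 496.0552927264 − 500 = -3.9447072736 EUR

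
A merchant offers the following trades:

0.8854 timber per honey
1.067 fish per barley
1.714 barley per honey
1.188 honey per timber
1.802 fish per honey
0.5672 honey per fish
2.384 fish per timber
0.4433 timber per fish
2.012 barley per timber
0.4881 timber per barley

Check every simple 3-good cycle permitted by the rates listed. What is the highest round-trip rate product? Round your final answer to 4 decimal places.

fish→honey→timber→fish: 0.5672 × 0.8854 × 2.384 = 1.19724
barley→fish→honey→barley: 1.067 × 0.5672 × 1.714 = 1.03732
barley→timber→honey→barley: 0.4881 × 1.188 × 1.714 = 0.99388
barley→fish→timber→barley: 1.067 × 0.4433 × 2.012 = 0.95168
fish→timber→honey→fish: 0.4433 × 1.188 × 1.802 = 0.94901
Maximum is fish→honey→timber→fish at 1.1972; arbitrage exists.

1.1972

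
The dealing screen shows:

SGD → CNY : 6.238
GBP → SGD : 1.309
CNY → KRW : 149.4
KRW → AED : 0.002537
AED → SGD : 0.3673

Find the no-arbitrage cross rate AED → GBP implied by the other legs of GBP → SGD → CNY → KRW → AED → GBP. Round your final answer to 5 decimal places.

0.32311

Known legs of the cycle: 1.309 × 6.238 × 149.4 × 0.002537 = 3.0949674200676
For no arbitrage the full-cycle product must be 1, so the missing rate is 1 / 3.0949674200676 ≈ 0.3231052.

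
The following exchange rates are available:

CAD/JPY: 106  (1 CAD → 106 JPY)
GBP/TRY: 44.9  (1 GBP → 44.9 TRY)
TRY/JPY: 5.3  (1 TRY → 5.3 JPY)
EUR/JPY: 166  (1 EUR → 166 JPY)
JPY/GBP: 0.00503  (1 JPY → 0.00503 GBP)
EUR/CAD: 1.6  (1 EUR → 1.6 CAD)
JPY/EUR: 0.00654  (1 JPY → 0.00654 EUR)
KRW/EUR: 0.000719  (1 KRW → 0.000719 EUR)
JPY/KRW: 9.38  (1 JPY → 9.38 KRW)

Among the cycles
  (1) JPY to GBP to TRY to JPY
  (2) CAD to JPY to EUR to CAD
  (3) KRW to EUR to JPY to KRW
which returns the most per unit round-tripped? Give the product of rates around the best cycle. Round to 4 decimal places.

(1) 0.00503 × 44.9 × 5.3 = 1.19699
(2) 106 × 0.00654 × 1.6 = 1.10918
(3) 0.000719 × 166 × 9.38 = 1.11954
Highest is cycle (1) at 1.1970 (>1, arbitrage).

1.1970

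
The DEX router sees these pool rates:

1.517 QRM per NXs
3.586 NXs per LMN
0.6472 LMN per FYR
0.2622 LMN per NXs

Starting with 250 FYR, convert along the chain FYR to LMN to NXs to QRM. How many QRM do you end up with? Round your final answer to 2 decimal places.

880.19

250 FYR × 0.6472 = 161.8 LMN
161.8 LMN × 3.586 = 580.2148 NXs
580.2148 NXs × 1.517 = 880.1858516 QRM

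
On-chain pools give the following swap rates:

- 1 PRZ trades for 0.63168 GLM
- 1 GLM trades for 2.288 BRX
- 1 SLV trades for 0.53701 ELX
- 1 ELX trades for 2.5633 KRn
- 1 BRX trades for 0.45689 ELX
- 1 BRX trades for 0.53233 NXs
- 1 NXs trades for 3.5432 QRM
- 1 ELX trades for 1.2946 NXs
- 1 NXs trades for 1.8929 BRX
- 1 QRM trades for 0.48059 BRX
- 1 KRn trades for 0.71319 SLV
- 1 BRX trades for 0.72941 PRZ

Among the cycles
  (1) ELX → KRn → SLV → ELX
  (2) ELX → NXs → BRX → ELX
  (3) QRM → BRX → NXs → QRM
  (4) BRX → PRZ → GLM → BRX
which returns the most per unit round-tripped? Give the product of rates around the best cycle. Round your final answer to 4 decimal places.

1.1196

(1) 2.5633 × 0.71319 × 0.53701 = 0.98172
(2) 1.2946 × 1.8929 × 0.45689 = 1.11963
(3) 0.48059 × 0.53233 × 3.5432 = 0.90647
(4) 0.72941 × 0.63168 × 2.288 = 1.05420
Highest is cycle (2) at 1.1196 (>1, arbitrage).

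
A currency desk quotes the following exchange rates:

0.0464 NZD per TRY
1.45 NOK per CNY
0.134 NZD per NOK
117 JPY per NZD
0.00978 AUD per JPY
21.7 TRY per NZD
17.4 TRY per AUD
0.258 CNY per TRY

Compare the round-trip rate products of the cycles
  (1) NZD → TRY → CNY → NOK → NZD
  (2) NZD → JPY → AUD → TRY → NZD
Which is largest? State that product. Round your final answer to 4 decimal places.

(1) 21.7 × 0.258 × 1.45 × 0.134 = 1.08781
(2) 117 × 0.00978 × 17.4 × 0.0464 = 0.92383
Highest is cycle (1) at 1.0878 (>1, arbitrage).

1.0878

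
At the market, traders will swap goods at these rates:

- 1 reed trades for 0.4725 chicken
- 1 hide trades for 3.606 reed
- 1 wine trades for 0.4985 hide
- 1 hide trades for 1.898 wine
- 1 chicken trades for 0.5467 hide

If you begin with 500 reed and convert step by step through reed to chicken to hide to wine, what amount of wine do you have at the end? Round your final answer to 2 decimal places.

245.14

500 reed × 0.4725 = 236.25 chicken
236.25 chicken × 0.5467 = 129.157875 hide
129.157875 hide × 1.898 = 245.14164675 wine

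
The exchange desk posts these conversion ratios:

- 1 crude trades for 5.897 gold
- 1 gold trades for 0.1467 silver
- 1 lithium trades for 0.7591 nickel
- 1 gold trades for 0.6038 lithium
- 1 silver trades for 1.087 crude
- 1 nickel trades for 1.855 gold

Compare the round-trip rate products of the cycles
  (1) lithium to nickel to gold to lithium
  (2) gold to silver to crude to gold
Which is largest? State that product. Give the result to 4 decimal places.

0.9404

(1) 0.7591 × 1.855 × 0.6038 = 0.85023
(2) 0.1467 × 1.087 × 5.897 = 0.94035
Highest is cycle (2) at 0.9404 (≤1, no arbitrage).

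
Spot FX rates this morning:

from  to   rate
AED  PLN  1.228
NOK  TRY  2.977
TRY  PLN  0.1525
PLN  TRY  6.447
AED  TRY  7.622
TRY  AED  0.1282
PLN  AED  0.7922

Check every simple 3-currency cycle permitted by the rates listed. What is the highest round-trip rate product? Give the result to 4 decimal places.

TRY→AED→PLN→TRY: 0.1282 × 1.228 × 6.447 = 1.01495
TRY→PLN→AED→TRY: 0.1525 × 0.7922 × 7.622 = 0.92082
Maximum is TRY→AED→PLN→TRY at 1.0149; arbitrage exists.

1.0149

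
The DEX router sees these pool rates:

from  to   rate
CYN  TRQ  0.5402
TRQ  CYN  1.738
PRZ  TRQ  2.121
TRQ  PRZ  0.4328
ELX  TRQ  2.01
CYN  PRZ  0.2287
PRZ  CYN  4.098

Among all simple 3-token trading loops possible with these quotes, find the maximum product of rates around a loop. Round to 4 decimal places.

0.9581

TRQ→PRZ→CYN→TRQ: 0.4328 × 4.098 × 0.5402 = 0.95811
TRQ→CYN→PRZ→TRQ: 1.738 × 0.2287 × 2.121 = 0.84306
Maximum is TRQ→PRZ→CYN→TRQ at 0.9581; no arbitrage — every cycle loses value.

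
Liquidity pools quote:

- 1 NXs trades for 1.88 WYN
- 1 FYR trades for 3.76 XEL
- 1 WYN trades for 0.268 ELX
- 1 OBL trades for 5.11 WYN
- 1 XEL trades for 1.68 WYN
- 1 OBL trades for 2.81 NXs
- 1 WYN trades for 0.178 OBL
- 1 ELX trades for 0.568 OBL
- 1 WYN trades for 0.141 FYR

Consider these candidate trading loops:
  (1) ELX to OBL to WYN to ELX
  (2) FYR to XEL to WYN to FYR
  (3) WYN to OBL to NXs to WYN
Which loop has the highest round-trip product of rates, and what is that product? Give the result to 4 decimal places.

(1) 0.568 × 5.11 × 0.268 = 0.77786
(2) 3.76 × 1.68 × 0.141 = 0.89067
(3) 0.178 × 2.81 × 1.88 = 0.94034
Highest is cycle (3) at 0.9403 (≤1, no arbitrage).

0.9403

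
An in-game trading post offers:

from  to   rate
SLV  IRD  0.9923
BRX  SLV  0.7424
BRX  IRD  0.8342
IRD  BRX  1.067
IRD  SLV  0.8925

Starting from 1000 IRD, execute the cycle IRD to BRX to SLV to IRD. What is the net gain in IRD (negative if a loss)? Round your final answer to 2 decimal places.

-213.96

1000 IRD × 1.067 = 1067 BRX
1067 BRX × 0.7424 = 792.1408 SLV
792.1408 SLV × 0.9923 = 786.04131584 IRD
Net change: 786.04131584 − 1000 = -213.95868416 IRD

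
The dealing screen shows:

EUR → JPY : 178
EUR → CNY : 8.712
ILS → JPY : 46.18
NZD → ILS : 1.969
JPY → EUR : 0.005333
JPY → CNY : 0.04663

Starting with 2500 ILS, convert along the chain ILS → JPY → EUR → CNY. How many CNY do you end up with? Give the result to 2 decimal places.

5363.93

2500 ILS × 46.18 = 115450 JPY
115450 JPY × 0.005333 = 615.69485 EUR
615.69485 EUR × 8.712 = 5363.9335332 CNY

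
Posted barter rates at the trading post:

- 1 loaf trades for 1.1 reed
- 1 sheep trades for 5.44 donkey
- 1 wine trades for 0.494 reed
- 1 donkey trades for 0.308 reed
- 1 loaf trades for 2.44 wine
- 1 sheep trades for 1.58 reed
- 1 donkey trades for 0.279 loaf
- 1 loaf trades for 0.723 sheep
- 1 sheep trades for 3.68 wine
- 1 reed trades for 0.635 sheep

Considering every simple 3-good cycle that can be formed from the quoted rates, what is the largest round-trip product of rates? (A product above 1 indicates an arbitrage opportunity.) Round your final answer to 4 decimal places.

1.1544

sheep→wine→reed→sheep: 3.68 × 0.494 × 0.635 = 1.15438
sheep→donkey→loaf→sheep: 5.44 × 0.279 × 0.723 = 1.09734
sheep→donkey→reed→sheep: 5.44 × 0.308 × 0.635 = 1.06396
Maximum is sheep→wine→reed→sheep at 1.1544; arbitrage exists.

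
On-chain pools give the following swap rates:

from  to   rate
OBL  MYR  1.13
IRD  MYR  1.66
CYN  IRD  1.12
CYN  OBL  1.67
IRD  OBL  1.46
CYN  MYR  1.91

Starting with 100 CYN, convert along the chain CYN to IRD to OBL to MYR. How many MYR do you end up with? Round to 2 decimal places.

184.78

100 CYN × 1.12 = 112 IRD
112 IRD × 1.46 = 163.52 OBL
163.52 OBL × 1.13 = 184.7776 MYR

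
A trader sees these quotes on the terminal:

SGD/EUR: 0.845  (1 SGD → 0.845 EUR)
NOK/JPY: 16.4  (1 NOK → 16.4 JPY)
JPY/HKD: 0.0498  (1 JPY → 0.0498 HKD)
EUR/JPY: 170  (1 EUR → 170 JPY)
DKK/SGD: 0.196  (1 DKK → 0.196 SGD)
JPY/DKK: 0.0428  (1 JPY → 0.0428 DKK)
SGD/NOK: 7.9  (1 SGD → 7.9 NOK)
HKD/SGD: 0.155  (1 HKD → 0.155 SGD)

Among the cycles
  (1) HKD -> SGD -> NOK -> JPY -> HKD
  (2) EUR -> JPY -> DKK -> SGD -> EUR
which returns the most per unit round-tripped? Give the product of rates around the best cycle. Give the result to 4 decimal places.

(1) 0.155 × 7.9 × 16.4 × 0.0498 = 1.00007
(2) 170 × 0.0428 × 0.196 × 0.845 = 1.20505
Highest is cycle (2) at 1.2051 (>1, arbitrage).

1.2051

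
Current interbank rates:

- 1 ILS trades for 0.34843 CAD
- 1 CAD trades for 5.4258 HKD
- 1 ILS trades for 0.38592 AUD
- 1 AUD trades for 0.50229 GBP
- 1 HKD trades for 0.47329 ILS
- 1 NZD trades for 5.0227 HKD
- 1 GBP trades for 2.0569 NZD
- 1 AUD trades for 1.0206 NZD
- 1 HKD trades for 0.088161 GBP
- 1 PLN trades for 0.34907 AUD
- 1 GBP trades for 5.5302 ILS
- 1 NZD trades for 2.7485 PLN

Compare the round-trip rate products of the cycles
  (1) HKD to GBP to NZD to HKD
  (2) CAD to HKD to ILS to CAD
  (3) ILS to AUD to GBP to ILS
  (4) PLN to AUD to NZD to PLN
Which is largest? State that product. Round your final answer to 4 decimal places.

1.0720

(1) 0.088161 × 2.0569 × 5.0227 = 0.91081
(2) 5.4258 × 0.47329 × 0.34843 = 0.89476
(3) 0.38592 × 0.50229 × 5.5302 = 1.07199
(4) 0.34907 × 1.0206 × 2.7485 = 0.97918
Highest is cycle (3) at 1.0720 (>1, arbitrage).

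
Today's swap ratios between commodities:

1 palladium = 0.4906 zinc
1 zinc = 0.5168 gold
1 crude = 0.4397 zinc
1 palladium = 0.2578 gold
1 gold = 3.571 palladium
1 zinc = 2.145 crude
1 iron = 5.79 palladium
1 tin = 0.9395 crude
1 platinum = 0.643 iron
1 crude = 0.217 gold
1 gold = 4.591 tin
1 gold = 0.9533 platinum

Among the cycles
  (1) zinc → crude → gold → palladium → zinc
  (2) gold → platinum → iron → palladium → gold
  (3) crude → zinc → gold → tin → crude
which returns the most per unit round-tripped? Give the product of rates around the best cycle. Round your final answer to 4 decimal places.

0.9801

(1) 2.145 × 0.217 × 3.571 × 0.4906 = 0.81546
(2) 0.9533 × 0.643 × 5.79 × 0.2578 = 0.91496
(3) 0.4397 × 0.5168 × 4.591 × 0.9395 = 0.98013
Highest is cycle (3) at 0.9801 (≤1, no arbitrage).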